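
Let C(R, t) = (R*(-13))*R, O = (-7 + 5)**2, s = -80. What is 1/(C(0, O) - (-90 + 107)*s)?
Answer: 1/1360 ≈ 0.00073529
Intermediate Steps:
O = 4 (O = (-2)**2 = 4)
C(R, t) = -13*R**2 (C(R, t) = (-13*R)*R = -13*R**2)
1/(C(0, O) - (-90 + 107)*s) = 1/(-13*0**2 - (-90 + 107)*(-80)) = 1/(-13*0 - 17*(-80)) = 1/(0 - 1*(-1360)) = 1/(0 + 1360) = 1/1360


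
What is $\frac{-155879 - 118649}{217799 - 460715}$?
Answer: $\frac{68632}{60729} \approx 1.1301$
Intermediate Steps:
$\frac{-155879 - 118649}{217799 - 460715} = - \frac{274528}{-242916} = \left(-274528\right) \left(- \frac{1}{242916}\right) = \frac{68632}{60729}$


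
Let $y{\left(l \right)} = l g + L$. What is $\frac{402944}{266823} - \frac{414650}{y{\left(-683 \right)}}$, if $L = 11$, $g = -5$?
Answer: $- \frac{18209611801}{152355933} \approx -119.52$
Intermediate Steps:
$y{\left(l \right)} = 11 - 5 l$ ($y{\left(l \right)} = l \left(-5\right) + 11 = - 5 l + 11 = 11 - 5 l$)
$\frac{402944}{266823} - \frac{414650}{y{\left(-683 \right)}} = \frac{402944}{266823} - \frac{414650}{11 - -3415} = 402944 \cdot \frac{1}{266823} - \frac{414650}{11 + 3415} = \frac{402944}{266823} - \frac{414650}{3426} = \frac{402944}{266823} - \frac{207325}{1713} = - \frac{18209611801}{152355933}$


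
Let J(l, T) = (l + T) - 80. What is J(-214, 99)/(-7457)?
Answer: 195/7457 ≈ 0.026150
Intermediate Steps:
J(l, T) = -80 + T + l (J(l, T) = (T + l) - 80 = -80 + T + l)
J(-214, 99)/(-7457) = (-80 + 99 - 214)/(-7457) = -195*(-1/7457) = 195/7457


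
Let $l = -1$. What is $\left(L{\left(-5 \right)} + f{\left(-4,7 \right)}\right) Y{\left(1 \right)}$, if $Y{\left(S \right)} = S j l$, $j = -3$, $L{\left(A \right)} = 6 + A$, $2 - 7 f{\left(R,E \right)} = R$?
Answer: $\frac{39}{7} \approx 5.5714$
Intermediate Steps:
$f{\left(R,E \right)} = \frac{2}{7} - \frac{R}{7}$
$Y{\left(S \right)} = 3 S$ ($Y{\left(S \right)} = S \left(-3\right) \left(-1\right) = - 3 S \left(-1\right) = 3 S$)
$\left(L{\left(-5 \right)} + f{\left(-4,7 \right)}\right) Y{\left(1 \right)} = \left(\left(6 - 5\right) + \left(\frac{2}{7} - - \frac{4}{7}\right)\right) 3 \cdot 1 = \left(1 + \left(\frac{2}{7} + \frac{4}{7}\right)\right) 3 = \left(1 + \frac{6}{7}\right) 3 = \frac{13}{7} \cdot 3 = \frac{39}{7}$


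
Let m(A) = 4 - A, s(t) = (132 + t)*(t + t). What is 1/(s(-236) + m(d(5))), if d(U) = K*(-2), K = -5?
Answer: 1/49082 ≈ 2.0374e-5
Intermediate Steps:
d(U) = 10 (d(U) = -5*(-2) = 10)
s(t) = 2*t*(132 + t) (s(t) = (132 + t)*(2*t) = 2*t*(132 + t))
1/(s(-236) + m(d(5))) = 1/(2*(-236)*(132 - 236) + (4 - 1*10)) = 1/(2*(-236)*(-104) + (4 - 10)) = 1/(49088 - 6) = 1/49082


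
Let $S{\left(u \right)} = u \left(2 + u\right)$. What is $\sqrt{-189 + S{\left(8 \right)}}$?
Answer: $i \sqrt{109} \approx 10.44 i$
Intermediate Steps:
$\sqrt{-189 + S{\left(8 \right)}} = \sqrt{-189 + 8 \left(2 + 8\right)} = \sqrt{-189 + 8 \cdot 10} = \sqrt{-189 + 80} = \sqrt{-109} = i \sqrt{109}$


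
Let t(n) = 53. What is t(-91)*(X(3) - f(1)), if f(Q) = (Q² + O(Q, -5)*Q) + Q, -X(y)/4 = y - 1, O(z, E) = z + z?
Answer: -636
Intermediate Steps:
O(z, E) = 2*z
X(y) = 4 - 4*y (X(y) = -4*(y - 1) = -4*(-1 + y) = 4 - 4*y)
f(Q) = Q + 3*Q² (f(Q) = (Q² + (2*Q)*Q) + Q = (Q² + 2*Q²) + Q = 3*Q² + Q = Q + 3*Q²)
t(-91)*(X(3) - f(1)) = 53*((4 - 4*3) - (1 + 3*1)) = 53*((4 - 12) - (1 + 3)) = 53*(-8 - 4) = 53*(-12) = -636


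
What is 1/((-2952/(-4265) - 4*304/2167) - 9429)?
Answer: -9242255/87144011651 ≈ -0.00010606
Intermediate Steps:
1/((-2952/(-4265) - 4*304/2167) - 9429) = 1/((-2952*(-1/4265) - 1216*1/2167) - 9429) = 1/((2952/4265 - 1216/2167) - 9429) = 1/(1210744/9242255 - 9429) = 1/(-87144011651/9242255) = -9242255/87144011651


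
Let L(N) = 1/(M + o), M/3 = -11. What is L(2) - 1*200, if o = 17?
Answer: -3201/16 ≈ -200.06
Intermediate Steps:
M = -33 (M = 3*(-11) = -33)
L(N) = -1/16 (L(N) = 1/(-33 + 17) = 1/(-16) = -1/16)
L(2) - 1*200 = -1/16 - 1*200 = -1/16 - 200 = -3201/16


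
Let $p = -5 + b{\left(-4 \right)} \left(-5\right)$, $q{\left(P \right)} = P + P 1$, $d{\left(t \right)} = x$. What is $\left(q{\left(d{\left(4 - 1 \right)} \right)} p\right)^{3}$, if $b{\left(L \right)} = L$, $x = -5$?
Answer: $-3375000$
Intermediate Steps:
$d{\left(t \right)} = -5$
$q{\left(P \right)} = 2 P$ ($q{\left(P \right)} = P + P = 2 P$)
$p = 15$ ($p = -5 - -20 = -5 + 20 = 15$)
$\left(q{\left(d{\left(4 - 1 \right)} \right)} p\right)^{3} = \left(2 \left(-5\right) 15\right)^{3} = \left(\left(-10\right) 15\right)^{3} = \left(-150\right)^{3} = -3375000$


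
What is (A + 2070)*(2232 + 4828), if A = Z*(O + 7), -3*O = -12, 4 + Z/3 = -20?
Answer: 9022680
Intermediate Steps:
Z = -72 (Z = -12 + 3*(-20) = -12 - 60 = -72)
O = 4 (O = -1/3*(-12) = 4)
A = -792 (A = -72*(4 + 7) = -72*11 = -792)
(A + 2070)*(2232 + 4828) = (-792 + 2070)*(2232 + 4828) = 1278*7060 = 9022680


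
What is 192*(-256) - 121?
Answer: -49273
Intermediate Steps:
192*(-256) - 121 = -49152 - 121 = -49273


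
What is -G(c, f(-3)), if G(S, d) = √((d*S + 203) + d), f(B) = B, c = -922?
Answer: -√2966 ≈ -54.461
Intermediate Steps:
G(S, d) = √(203 + d + S*d) (G(S, d) = √((S*d + 203) + d) = √((203 + S*d) + d) = √(203 + d + S*d))
-G(c, f(-3)) = -√(203 - 3 - 922*(-3)) = -√(203 - 3 + 2766) = -√2966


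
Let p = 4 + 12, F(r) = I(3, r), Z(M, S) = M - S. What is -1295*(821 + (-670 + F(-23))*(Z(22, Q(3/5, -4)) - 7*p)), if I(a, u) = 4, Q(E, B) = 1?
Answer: -79547965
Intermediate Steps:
F(r) = 4
p = 16
-1295*(821 + (-670 + F(-23))*(Z(22, Q(3/5, -4)) - 7*p)) = -1295*(821 + (-670 + 4)*((22 - 1*1) - 7*16)) = -1295*(821 - 666*((22 - 1) - 112)) = -1295*(821 - 666*(21 - 112)) = -1295*(821 - 666*(-91)) = -1295*(821 + 60606) = -1295*61427 = -79547965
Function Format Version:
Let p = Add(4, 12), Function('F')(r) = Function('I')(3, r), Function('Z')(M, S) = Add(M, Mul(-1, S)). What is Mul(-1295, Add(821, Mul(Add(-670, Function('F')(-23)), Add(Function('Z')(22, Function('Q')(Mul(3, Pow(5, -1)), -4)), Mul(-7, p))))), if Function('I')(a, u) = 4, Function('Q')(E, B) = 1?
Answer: -79547965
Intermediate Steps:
Function('F')(r) = 4
p = 16
Mul(-1295, Add(821, Mul(Add(-670, Function('F')(-23)), Add(Function('Z')(22, Function('Q')(Mul(3, Pow(5, -1)), -4)), Mul(-7, p))))) = Mul(-1295, Add(821, Mul(Add(-670, 4), Add(Add(22, Mul(-1, 1)), Mul(-7, 16))))) = Mul(-1295, Add(821, Mul(-666, Add(Add(22, -1), -112)))) = Mul(-1295, Add(821, Mul(-666, Add(21, -112)))) = Mul(-1295, Add(821, Mul(-666, -91))) = Mul(-1295, Add(821, 60606)) = Mul(-1295, 61427) = -79547965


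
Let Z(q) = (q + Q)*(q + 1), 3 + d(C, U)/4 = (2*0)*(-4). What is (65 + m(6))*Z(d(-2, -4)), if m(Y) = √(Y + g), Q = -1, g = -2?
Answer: 9581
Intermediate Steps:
d(C, U) = -12 (d(C, U) = -12 + 4*((2*0)*(-4)) = -12 + 4*(0*(-4)) = -12 + 4*0 = -12 + 0 = -12)
m(Y) = √(-2 + Y) (m(Y) = √(Y - 2) = √(-2 + Y))
Z(q) = (1 + q)*(-1 + q) (Z(q) = (q - 1)*(q + 1) = (-1 + q)*(1 + q) = (1 + q)*(-1 + q))
(65 + m(6))*Z(d(-2, -4)) = (65 + √(-2 + 6))*(-1 + (-12)²) = (65 + √4)*(-1 + 144) = (65 + 2)*143 = 67*143 = 9581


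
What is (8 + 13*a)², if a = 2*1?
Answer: 1156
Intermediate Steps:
a = 2
(8 + 13*a)² = (8 + 13*2)² = (8 + 26)² = 34² = 1156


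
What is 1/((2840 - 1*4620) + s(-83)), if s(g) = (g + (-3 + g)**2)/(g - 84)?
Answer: -167/304573 ≈ -0.00054831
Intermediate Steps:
s(g) = (g + (-3 + g)**2)/(-84 + g)
1/((2840 - 1*4620) + s(-83)) = 1/((2840 - 1*4620) + (-83 + (-3 - 83)**2)/(-84 - 83)) = 1/((2840 - 4620) + (-83 + (-86)**2)/(-167)) = 1/(-1780 - (-83 + 7396)/167) = 1/(-1780 - 1/167*7313) = 1/(-1780 - 7313/167) = 1/(-304573/167) = -167/304573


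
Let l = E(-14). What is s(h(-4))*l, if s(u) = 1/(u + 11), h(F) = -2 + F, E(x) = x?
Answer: -14/5 ≈ -2.8000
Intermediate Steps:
s(u) = 1/(11 + u)
l = -14
s(h(-4))*l = -14/(11 + (-2 - 4)) = -14/(11 - 6) = -14/5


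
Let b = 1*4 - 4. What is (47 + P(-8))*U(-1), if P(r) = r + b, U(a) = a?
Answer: -39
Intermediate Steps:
b = 0 (b = 4 - 4 = 0)
P(r) = r (P(r) = r + 0 = r)
(47 + P(-8))*U(-1) = (47 - 8)*(-1) = 39*(-1) = -39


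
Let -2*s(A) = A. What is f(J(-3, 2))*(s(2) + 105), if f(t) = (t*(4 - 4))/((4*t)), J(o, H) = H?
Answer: 0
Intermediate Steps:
s(A) = -A/2
f(t) = 0 (f(t) = (t*0)*(1/(4*t)) = 0*(1/(4*t)) = 0)
f(J(-3, 2))*(s(2) + 105) = 0*(-1/2*2 + 105) = 0*(-1 + 105) = 0*104 = 0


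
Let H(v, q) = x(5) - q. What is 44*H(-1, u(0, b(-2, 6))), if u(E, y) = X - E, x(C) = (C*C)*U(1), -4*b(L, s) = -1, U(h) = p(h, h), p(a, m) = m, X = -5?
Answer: 1320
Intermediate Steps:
U(h) = h
b(L, s) = ¼ (b(L, s) = -¼*(-1) = ¼)
x(C) = C² (x(C) = (C*C)*1 = C²*1 = C²)
u(E, y) = -5 - E
H(v, q) = 25 - q (H(v, q) = 5² - q = 25 - q)
44*H(-1, u(0, b(-2, 6))) = 44*(25 - (-5 - 1*0)) = 44*(25 - (-5 + 0)) = 44*(25 - 1*(-5)) = 44*(25 + 5) = 44*30 = 1320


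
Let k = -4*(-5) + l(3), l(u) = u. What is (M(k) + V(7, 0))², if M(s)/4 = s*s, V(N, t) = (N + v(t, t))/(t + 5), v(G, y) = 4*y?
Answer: 112084569/25 ≈ 4.4834e+6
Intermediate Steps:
V(N, t) = (N + 4*t)/(5 + t) (V(N, t) = (N + 4*t)/(t + 5) = (N + 4*t)/(5 + t))
k = 23 (k = -4*(-5) + 3 = 20 + 3 = 23)
M(s) = 4*s² (M(s) = 4*(s*s) = 4*s²)
(M(k) + V(7, 0))² = (4*23² + (7 + 4*0)/(5 + 0))² = (4*529 + (7 + 0)/5)² = (2116 + (⅕)*7)² = (2116 + 7/5)² = (10587/5)² = 112084569/25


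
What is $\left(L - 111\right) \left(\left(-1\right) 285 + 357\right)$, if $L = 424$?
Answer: $22536$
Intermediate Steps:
$\left(L - 111\right) \left(\left(-1\right) 285 + 357\right) = \left(424 - 111\right) \left(\left(-1\right) 285 + 357\right) = 313 \left(-285 + 357\right) = 313 \cdot 72 = 22536$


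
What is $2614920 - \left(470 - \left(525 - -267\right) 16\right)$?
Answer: $2627122$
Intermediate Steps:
$2614920 - \left(470 - \left(525 - -267\right) 16\right) = 2614920 - \left(470 - \left(525 + 267\right) 16\right) = 2614920 + \left(792 \cdot 16 - 470\right) = 2614920 + \left(12672 - 470\right) = 2614920 + 12202 = 2627122$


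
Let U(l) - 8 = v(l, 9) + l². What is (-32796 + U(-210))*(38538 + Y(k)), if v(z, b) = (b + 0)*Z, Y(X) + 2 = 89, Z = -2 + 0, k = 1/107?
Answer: 436230750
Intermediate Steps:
k = 1/107 ≈ 0.0093458
Z = -2
Y(X) = 87 (Y(X) = -2 + 89 = 87)
v(z, b) = -2*b (v(z, b) = (b + 0)*(-2) = b*(-2) = -2*b)
U(l) = -10 + l² (U(l) = 8 + (-2*9 + l²) = 8 + (-18 + l²) = -10 + l²)
(-32796 + U(-210))*(38538 + Y(k)) = (-32796 + (-10 + (-210)²))*(38538 + 87) = (-32796 + (-10 + 44100))*38625 = (-32796 + 44090)*38625 = 11294*38625 = 436230750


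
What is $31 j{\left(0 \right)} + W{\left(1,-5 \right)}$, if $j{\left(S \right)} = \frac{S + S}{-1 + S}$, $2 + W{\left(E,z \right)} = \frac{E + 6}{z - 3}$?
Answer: $- \frac{23}{8} \approx -2.875$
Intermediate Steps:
$W{\left(E,z \right)} = -2 + \frac{6 + E}{-3 + z}$ ($W{\left(E,z \right)} = -2 + \frac{E + 6}{z - 3} = -2 + \frac{6 + E}{-3 + z}$)
$j{\left(S \right)} = \frac{2 S}{-1 + S}$
$31 j{\left(0 \right)} + W{\left(1,-5 \right)} = 31 \cdot 2 \cdot 0 \frac{1}{-1 + 0} + \frac{12 + 1 - -10}{-3 - 5} = 31 \cdot 2 \cdot 0 \frac{1}{-1} + \frac{12 + 1 + 10}{-8} = 31 \cdot 2 \cdot 0 \left(-1\right) - \frac{23}{8} = 31 \cdot 0 - \frac{23}{8} = 0 - \frac{23}{8} = - \frac{23}{8}$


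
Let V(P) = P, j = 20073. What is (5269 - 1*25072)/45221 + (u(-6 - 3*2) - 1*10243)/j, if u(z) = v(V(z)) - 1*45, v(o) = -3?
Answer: -862874930/907721133 ≈ -0.95059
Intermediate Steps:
u(z) = -48 (u(z) = -3 - 1*45 = -3 - 45 = -48)
(5269 - 1*25072)/45221 + (u(-6 - 3*2) - 1*10243)/j = (5269 - 1*25072)/45221 + (-48 - 1*10243)/20073 = (5269 - 25072)*(1/45221) + (-48 - 10243)*(1/20073) = -19803*1/45221 - 10291*1/20073 = -19803/45221 - 10291/20073 = -862874930/907721133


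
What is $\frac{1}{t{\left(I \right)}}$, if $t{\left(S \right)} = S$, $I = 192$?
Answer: $\frac{1}{192} \approx 0.0052083$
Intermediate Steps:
$\frac{1}{t{\left(I \right)}} = \frac{1}{192}$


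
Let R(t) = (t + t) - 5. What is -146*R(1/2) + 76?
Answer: 660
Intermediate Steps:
R(t) = -5 + 2*t (R(t) = 2*t - 5 = -5 + 2*t)
-146*R(1/2) + 76 = -146*(-5 + 2/2) + 76 = -146*(-5 + 2*(½)) + 76 = -146*(-5 + 1) + 76 = -146*(-4) + 76 = 584 + 76 = 660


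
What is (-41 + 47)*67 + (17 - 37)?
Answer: 382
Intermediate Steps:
(-41 + 47)*67 + (17 - 37) = 6*67 - 20 = 402 - 20 = 382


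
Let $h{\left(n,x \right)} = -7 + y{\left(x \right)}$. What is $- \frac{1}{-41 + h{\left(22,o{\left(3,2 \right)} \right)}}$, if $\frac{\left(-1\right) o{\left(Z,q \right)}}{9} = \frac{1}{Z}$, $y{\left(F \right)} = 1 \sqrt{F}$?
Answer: $\frac{16}{769} + \frac{i \sqrt{3}}{2307} \approx 0.020806 + 0.00075078 i$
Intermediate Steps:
$y{\left(F \right)} = \sqrt{F}$
$o{\left(Z,q \right)} = - \frac{9}{Z}$
$h{\left(n,x \right)} = -7 + \sqrt{x}$
$- \frac{1}{-41 + h{\left(22,o{\left(3,2 \right)} \right)}} = - \frac{1}{-41 - \left(7 - \sqrt{- \frac{9}{3}}\right)} = - \frac{1}{-41 - \left(7 - \sqrt{\left(-9\right) \frac{1}{3}}\right)} = - \frac{1}{-41 - \left(7 - \sqrt{-3}\right)} = - \frac{1}{-41 - \left(7 - i \sqrt{3}\right)} = - \frac{1}{-48 + i \sqrt{3}}$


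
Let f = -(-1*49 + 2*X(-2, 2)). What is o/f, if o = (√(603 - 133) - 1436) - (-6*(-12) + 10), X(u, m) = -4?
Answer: -506/19 + √470/57 ≈ -26.251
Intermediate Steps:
f = 57 (f = -(-1*49 + 2*(-4)) = -(-49 - 8) = -1*(-57) = 57)
o = -1518 + √470 (o = (√470 - 1436) - (72 + 10) = (-1436 + √470) - 1*82 = (-1436 + √470) - 82 = -1518 + √470 ≈ -1496.3)
o/f = (-1518 + √470)/57 = (-1518 + √470)*(1/57) = -506/19 + √470/57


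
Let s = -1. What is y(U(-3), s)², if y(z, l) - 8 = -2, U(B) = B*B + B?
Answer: 36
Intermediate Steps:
U(B) = B + B² (U(B) = B² + B = B + B²)
y(z, l) = 6 (y(z, l) = 8 - 2 = 6)
y(U(-3), s)² = 6² = 36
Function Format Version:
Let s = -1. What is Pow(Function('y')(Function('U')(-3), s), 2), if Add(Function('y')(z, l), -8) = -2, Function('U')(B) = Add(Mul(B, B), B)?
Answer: 36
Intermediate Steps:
Function('U')(B) = Add(B, Pow(B, 2)) (Function('U')(B) = Add(Pow(B, 2), B) = Add(B, Pow(B, 2)))
Function('y')(z, l) = 6 (Function('y')(z, l) = Add(8, -2) = 6)
Pow(Function('y')(Function('U')(-3), s), 2) = Pow(6, 2) = 36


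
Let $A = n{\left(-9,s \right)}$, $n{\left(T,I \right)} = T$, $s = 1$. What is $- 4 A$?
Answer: $36$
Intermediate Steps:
$A = -9$
$- 4 A = \left(-4\right) \left(-9\right) = 36$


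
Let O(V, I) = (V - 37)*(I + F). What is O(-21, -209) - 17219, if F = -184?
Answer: 5575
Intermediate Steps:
O(V, I) = (-184 + I)*(-37 + V) (O(V, I) = (V - 37)*(I - 184) = (-37 + V)*(-184 + I) = (-184 + I)*(-37 + V))
O(-21, -209) - 17219 = (6808 - 184*(-21) - 37*(-209) - 209*(-21)) - 17219 = (6808 + 3864 + 7733 + 4389) - 17219 = 22794 - 17219 = 5575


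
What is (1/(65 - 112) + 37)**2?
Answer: 3020644/2209 ≈ 1367.4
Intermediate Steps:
(1/(65 - 112) + 37)**2 = (1/(-47) + 37)**2 = (-1/47 + 37)**2 = (1738/47)**2 = 3020644/2209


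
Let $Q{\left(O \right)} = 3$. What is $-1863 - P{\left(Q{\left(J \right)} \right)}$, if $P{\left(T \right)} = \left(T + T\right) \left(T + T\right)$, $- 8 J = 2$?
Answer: $-1899$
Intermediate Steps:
$J = - \frac{1}{4}$ ($J = \left(- \frac{1}{8}\right) 2 = - \frac{1}{4} \approx -0.25$)
$P{\left(T \right)} = 4 T^{2}$ ($P{\left(T \right)} = 2 T 2 T = 4 T^{2}$)
$-1863 - P{\left(Q{\left(J \right)} \right)} = -1863 - 4 \cdot 3^{2} = -1863 - 4 \cdot 9 = -1863 - 36 = -1899$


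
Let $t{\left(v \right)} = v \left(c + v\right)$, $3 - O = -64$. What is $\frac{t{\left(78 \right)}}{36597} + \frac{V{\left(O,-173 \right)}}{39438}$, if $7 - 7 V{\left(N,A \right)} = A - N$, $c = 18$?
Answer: $\frac{692073889}{3367729134} \approx 0.2055$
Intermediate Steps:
$O = 67$ ($O = 3 - -64 = 3 + 64 = 67$)
$V{\left(N,A \right)} = 1 - \frac{A}{7} + \frac{N}{7}$ ($V{\left(N,A \right)} = 1 - \frac{A - N}{7} = 1 - \left(- \frac{N}{7} + \frac{A}{7}\right) = 1 - \frac{A}{7} + \frac{N}{7}$)
$t{\left(v \right)} = v \left(18 + v\right)$
$\frac{t{\left(78 \right)}}{36597} + \frac{V{\left(O,-173 \right)}}{39438} = \frac{78 \left(18 + 78\right)}{36597} + \frac{1 - - \frac{173}{7} + \frac{1}{7} \cdot 67}{39438} = 78 \cdot 96 \cdot \frac{1}{36597} + \left(1 + \frac{173}{7} + \frac{67}{7}\right) \frac{1}{39438} = 7488 \cdot \frac{1}{36597} + \frac{247}{7} \cdot \frac{1}{39438} = \frac{2496}{12199} + \frac{247}{276066} = \frac{692073889}{3367729134}$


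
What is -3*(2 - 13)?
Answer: 33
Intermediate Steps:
-3*(2 - 13) = -3*(-11) = 33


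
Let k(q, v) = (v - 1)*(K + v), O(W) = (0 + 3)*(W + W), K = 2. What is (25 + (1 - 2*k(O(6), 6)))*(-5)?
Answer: 270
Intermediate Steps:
O(W) = 6*W (O(W) = 3*(2*W) = 6*W)
k(q, v) = (-1 + v)*(2 + v) (k(q, v) = (v - 1)*(2 + v) = (-1 + v)*(2 + v))
(25 + (1 - 2*k(O(6), 6)))*(-5) = (25 + (1 - 2*(-2 + 6 + 6²)))*(-5) = (25 + (1 - 2*(-2 + 6 + 36)))*(-5) = (25 + (1 - 2*40))*(-5) = (25 + (1 - 80))*(-5) = (25 - 79)*(-5) = -54*(-5) = 270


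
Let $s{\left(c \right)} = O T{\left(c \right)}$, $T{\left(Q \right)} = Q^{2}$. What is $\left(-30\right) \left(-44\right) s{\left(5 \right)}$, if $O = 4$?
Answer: $132000$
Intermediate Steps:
$s{\left(c \right)} = 4 c^{2}$
$\left(-30\right) \left(-44\right) s{\left(5 \right)} = \left(-30\right) \left(-44\right) 4 \cdot 5^{2} = 1320 \cdot 4 \cdot 25 = 1320 \cdot 100 = 132000$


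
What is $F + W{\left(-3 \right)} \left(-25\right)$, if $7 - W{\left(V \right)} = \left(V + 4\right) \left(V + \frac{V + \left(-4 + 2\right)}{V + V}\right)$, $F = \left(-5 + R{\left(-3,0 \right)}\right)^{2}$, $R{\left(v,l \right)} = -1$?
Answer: $- \frac{1159}{6} \approx -193.17$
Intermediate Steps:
$F = 36$ ($F = \left(-5 - 1\right)^{2} = \left(-6\right)^{2} = 36$)
$W{\left(V \right)} = 7 - \left(4 + V\right) \left(V + \frac{-2 + V}{2 V}\right)$ ($W{\left(V \right)} = 7 - \left(V + 4\right) \left(V + \frac{V + \left(-4 + 2\right)}{V + V}\right) = 7 - \left(4 + V\right) \left(V + \frac{V - 2}{2 V}\right) = 7 - \left(4 + V\right) \left(V + \left(-2 + V\right) \frac{1}{2 V}\right) = 7 - \left(4 + V\right) \left(V + \frac{-2 + V}{2 V}\right)$)
$F + W{\left(-3 \right)} \left(-25\right) = 36 + \left(6 - \left(-3\right)^{2} + \frac{4}{-3} - - \frac{27}{2}\right) \left(-25\right) = 36 + \left(6 - 9 + 4 \left(- \frac{1}{3}\right) + \frac{27}{2}\right) \left(-25\right) = 36 + \left(6 - 9 - \frac{4}{3} + \frac{27}{2}\right) \left(-25\right) = 36 + \frac{55}{6} \left(-25\right) = 36 - \frac{1375}{6} = - \frac{1159}{6}$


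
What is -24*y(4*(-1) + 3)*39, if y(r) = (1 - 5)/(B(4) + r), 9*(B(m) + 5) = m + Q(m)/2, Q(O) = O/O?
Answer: -7488/11 ≈ -680.73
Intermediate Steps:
Q(O) = 1
B(m) = -89/18 + m/9 (B(m) = -5 + (m + 1/2)/9 = -5 + (m + 1*(½))/9 = -5 + (m + ½)/9 = -5 + (½ + m)/9 = -5 + (1/18 + m/9) = -89/18 + m/9)
y(r) = -4/(-9/2 + r) (y(r) = (1 - 5)/((-89/18 + (⅑)*4) + r) = -4/((-89/18 + 4/9) + r) = -4/(-9/2 + r))
-24*y(4*(-1) + 3)*39 = -(-192)/(-9 + 2*(4*(-1) + 3))*39 = -(-192)/(-9 + 2*(-4 + 3))*39 = -(-192)/(-9 + 2*(-1))*39 = -(-192)/(-9 - 2)*39 = -(-192)/(-11)*39 = -(-192)*(-1)/11*39 = -24*8/11*39 = -192/11*39 = -7488/11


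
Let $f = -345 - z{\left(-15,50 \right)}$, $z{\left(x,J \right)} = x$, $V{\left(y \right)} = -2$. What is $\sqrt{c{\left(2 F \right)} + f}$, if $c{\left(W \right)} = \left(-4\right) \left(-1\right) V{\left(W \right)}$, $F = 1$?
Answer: $13 i \sqrt{2} \approx 18.385 i$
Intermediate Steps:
$c{\left(W \right)} = -8$ ($c{\left(W \right)} = \left(-4\right) \left(-1\right) \left(-2\right) = 4 \left(-2\right) = -8$)
$f = -330$ ($f = -345 - -15 = -345 + 15 = -330$)
$\sqrt{c{\left(2 F \right)} + f} = \sqrt{-8 - 330} = \sqrt{-338} = 13 i \sqrt{2}$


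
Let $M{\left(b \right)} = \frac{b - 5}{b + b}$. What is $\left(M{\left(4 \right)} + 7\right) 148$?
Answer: $\frac{2035}{2} \approx 1017.5$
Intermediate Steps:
$M{\left(b \right)} = \frac{-5 + b}{2 b}$
$\left(M{\left(4 \right)} + 7\right) 148 = \left(\frac{-5 + 4}{2 \cdot 4} + 7\right) 148 = \left(\frac{1}{2} \cdot \frac{1}{4} \left(-1\right) + 7\right) 148 = \left(- \frac{1}{8} + 7\right) 148 = \frac{55}{8} \cdot 148 = \frac{2035}{2}$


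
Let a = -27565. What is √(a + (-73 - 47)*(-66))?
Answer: I*√19645 ≈ 140.16*I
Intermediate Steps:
√(a + (-73 - 47)*(-66)) = √(-27565 + (-73 - 47)*(-66)) = √(-27565 - 120*(-66)) = √(-27565 + 7920) = √(-19645) = I*√19645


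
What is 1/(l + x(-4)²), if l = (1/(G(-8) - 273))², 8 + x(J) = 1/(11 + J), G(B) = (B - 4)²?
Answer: 815409/50339074 ≈ 0.016198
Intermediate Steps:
G(B) = (-4 + B)²
x(J) = -8 + 1/(11 + J)
l = 1/16641 (l = (1/((-4 - 8)² - 273))² = (1/((-12)² - 273))² = (1/(144 - 273))² = (1/(-129))² = (-1/129)² = 1/16641 ≈ 6.0093e-5)
1/(l + x(-4)²) = 1/(1/16641 + ((-87 - 8*(-4))/(11 - 4))²) = 1/(1/16641 + ((-87 + 32)/7)²) = 1/(1/16641 + ((⅐)*(-55))²) = 1/(1/16641 + (-55/7)²) = 1/(1/16641 + 3025/49) = 1/(50339074/815409) = 815409/50339074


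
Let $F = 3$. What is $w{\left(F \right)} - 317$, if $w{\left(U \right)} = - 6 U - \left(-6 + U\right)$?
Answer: $-332$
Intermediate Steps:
$w{\left(U \right)} = 6 - 7 U$
$w{\left(F \right)} - 317 = \left(6 - 21\right) - 317 = -15 - 317 = -332$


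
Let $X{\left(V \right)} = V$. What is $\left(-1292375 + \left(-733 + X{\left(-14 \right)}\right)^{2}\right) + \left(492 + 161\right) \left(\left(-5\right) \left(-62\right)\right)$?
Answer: $-531936$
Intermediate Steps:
$\left(-1292375 + \left(-733 + X{\left(-14 \right)}\right)^{2}\right) + \left(492 + 161\right) \left(\left(-5\right) \left(-62\right)\right) = \left(-1292375 + \left(-733 - 14\right)^{2}\right) + \left(492 + 161\right) \left(\left(-5\right) \left(-62\right)\right) = \left(-1292375 + \left(-747\right)^{2}\right) + 653 \cdot 310 = \left(-1292375 + 558009\right) + 202430 = -734366 + 202430 = -531936$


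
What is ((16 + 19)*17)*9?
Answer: 5355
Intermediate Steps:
((16 + 19)*17)*9 = (35*17)*9 = 595*9 = 5355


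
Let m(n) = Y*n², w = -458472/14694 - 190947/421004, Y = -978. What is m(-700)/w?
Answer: 494094411819120000/32637386851 ≈ 1.5139e+7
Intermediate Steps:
w = -32637386851/1031038796 (w = -458472*1/14694 - 190947*1/421004 = -76412/2449 - 190947/421004 = -32637386851/1031038796 ≈ -31.655)
m(n) = -978*n²
m(-700)/w = (-978*(-700)²)/(-32637386851/1031038796) = -978*490000*(-1031038796/32637386851) = -479220000*(-1031038796/32637386851) = 494094411819120000/32637386851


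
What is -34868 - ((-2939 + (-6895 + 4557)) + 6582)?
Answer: -36173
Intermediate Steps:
-34868 - ((-2939 + (-6895 + 4557)) + 6582) = -34868 - ((-2939 - 2338) + 6582) = -34868 - (-5277 + 6582) = -34868 - 1*1305 = -34868 - 1305 = -36173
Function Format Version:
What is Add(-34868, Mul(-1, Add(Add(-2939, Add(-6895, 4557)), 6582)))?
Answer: -36173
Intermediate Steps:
Add(-34868, Mul(-1, Add(Add(-2939, Add(-6895, 4557)), 6582))) = Add(-34868, Mul(-1, Add(Add(-2939, -2338), 6582))) = Add(-34868, Mul(-1, Add(-5277, 6582))) = Add(-34868, Mul(-1, 1305)) = Add(-34868, -1305) = -36173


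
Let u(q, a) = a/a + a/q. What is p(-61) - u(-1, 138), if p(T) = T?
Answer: 76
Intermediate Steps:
u(q, a) = 1 + a/q
p(-61) - u(-1, 138) = -61 - (138 - 1)/(-1) = -61 - (-1)*137 = -61 - 1*(-137) = -61 + 137 = 76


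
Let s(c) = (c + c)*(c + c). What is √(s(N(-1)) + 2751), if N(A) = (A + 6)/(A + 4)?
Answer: √24859/3 ≈ 52.556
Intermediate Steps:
N(A) = (6 + A)/(4 + A)
s(c) = 4*c² (s(c) = (2*c)*(2*c) = 4*c²)
√(s(N(-1)) + 2751) = √(4*((6 - 1)/(4 - 1))² + 2751) = √(4*(5/3)² + 2751) = √(4*(25/9) + 2751) = √(100/9 + 2751) = √(24859/9) = √24859/3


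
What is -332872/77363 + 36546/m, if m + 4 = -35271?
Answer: -14569367998/2728979825 ≈ -5.3388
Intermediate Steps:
m = -35275 (m = -4 - 35271 = -35275)
-332872/77363 + 36546/m = -332872/77363 + 36546/(-35275) = -332872*1/77363 + 36546*(-1/35275) = -332872/77363 - 36546/35275 = -14569367998/2728979825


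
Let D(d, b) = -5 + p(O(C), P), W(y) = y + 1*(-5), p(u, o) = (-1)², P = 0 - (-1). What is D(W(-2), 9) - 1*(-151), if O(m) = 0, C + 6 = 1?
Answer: 147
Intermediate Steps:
C = -5 (C = -6 + 1 = -5)
P = 1 (P = 0 - 1*(-1) = 0 + 1 = 1)
p(u, o) = 1
W(y) = -5 + y (W(y) = y - 5 = -5 + y)
D(d, b) = -4 (D(d, b) = -5 + 1 = -4)
D(W(-2), 9) - 1*(-151) = -4 - 1*(-151) = -4 + 151 = 147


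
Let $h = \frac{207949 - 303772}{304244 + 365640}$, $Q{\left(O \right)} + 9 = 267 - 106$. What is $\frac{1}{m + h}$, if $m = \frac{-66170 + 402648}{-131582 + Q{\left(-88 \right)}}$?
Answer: $- \frac{44021427060}{118997622721} \approx -0.36994$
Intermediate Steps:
$Q{\left(O \right)} = 152$ ($Q{\left(O \right)} = -9 + \left(267 - 106\right) = -9 + 161 = 152$)
$m = - \frac{168239}{65715}$ ($m = \frac{-66170 + 402648}{-131582 + 152} = \frac{336478}{-131430} = 336478 \left(- \frac{1}{131430}\right) = - \frac{168239}{65715} \approx -2.5601$)
$h = - \frac{95823}{669884} \approx -0.14304$
$\frac{1}{m + h} = \frac{1}{- \frac{168239}{65715} - \frac{95823}{669884}} = \frac{1}{- \frac{118997622721}{44021427060}} = - \frac{44021427060}{118997622721}$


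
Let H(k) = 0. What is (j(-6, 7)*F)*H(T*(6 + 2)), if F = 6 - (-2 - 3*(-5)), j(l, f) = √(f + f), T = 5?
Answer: 0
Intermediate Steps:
j(l, f) = √2*√f (j(l, f) = √(2*f) = √2*√f)
F = -7 (F = 6 - (-2 + 15) = 6 - 1*13 = 6 - 13 = -7)
(j(-6, 7)*F)*H(T*(6 + 2)) = ((√2*√7)*(-7))*0 = (√14*(-7))*0 = -7*√14*0 = 0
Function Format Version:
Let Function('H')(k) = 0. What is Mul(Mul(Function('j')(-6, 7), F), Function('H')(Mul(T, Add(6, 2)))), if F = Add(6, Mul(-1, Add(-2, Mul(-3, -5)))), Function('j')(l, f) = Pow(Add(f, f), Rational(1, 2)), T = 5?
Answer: 0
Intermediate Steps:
Function('j')(l, f) = Mul(Pow(2, Rational(1, 2)), Pow(f, Rational(1, 2))) (Function('j')(l, f) = Pow(Mul(2, f), Rational(1, 2)) = Mul(Pow(2, Rational(1, 2)), Pow(f, Rational(1, 2))))
F = -7 (F = Add(6, Mul(-1, Add(-2, 15))) = Add(6, Mul(-1, 13)) = Add(6, -13) = -7)
Mul(Mul(Function('j')(-6, 7), F), Function('H')(Mul(T, Add(6, 2)))) = Mul(Mul(Mul(Pow(2, Rational(1, 2)), Pow(7, Rational(1, 2))), -7), 0) = Mul(Mul(Pow(14, Rational(1, 2)), -7), 0) = Mul(Mul(-7, Pow(14, Rational(1, 2))), 0) = 0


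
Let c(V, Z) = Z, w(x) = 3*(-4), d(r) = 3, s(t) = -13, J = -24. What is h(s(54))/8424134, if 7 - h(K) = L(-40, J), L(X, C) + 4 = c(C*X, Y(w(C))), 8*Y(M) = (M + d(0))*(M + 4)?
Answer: 1/4212067 ≈ 2.3741e-7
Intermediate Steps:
w(x) = -12
Y(M) = (3 + M)*(4 + M)/8 (Y(M) = ((M + 3)*(M + 4))/8 = ((3 + M)*(4 + M))/8 = (3 + M)*(4 + M)/8)
L(X, C) = 5 (L(X, C) = -4 + (3/2 + (⅛)*(-12)² + (7/8)*(-12)) = -4 + (3/2 + (⅛)*144 - 21/2) = -4 + (3/2 + 18 - 21/2) = -4 + 9 = 5)
h(K) = 2 (h(K) = 7 - 1*5 = 7 - 5 = 2)
h(s(54))/8424134 = 2/8424134 = 2*(1/8424134) = 1/4212067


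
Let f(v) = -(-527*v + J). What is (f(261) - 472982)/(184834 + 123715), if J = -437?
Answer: -334998/308549 ≈ -1.0857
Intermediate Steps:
f(v) = 437 + 527*v (f(v) = -(-527*v - 437) = -(-437 - 527*v) = 437 + 527*v)
(f(261) - 472982)/(184834 + 123715) = ((437 + 527*261) - 472982)/(184834 + 123715) = ((437 + 137547) - 472982)/308549 = (137984 - 472982)*(1/308549) = -334998*1/308549 = -334998/308549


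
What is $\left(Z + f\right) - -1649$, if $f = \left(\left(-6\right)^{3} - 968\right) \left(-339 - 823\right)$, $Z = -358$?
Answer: $1377099$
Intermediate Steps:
$f = 1375808$ ($f = \left(-216 - 968\right) \left(-1162\right) = \left(-1184\right) \left(-1162\right) = 1375808$)
$\left(Z + f\right) - -1649 = \left(-358 + 1375808\right) - -1649 = 1375450 + 1649 = 1377099$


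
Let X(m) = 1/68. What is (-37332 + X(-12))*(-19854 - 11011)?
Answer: 78353117375/68 ≈ 1.1523e+9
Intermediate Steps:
X(m) = 1/68
(-37332 + X(-12))*(-19854 - 11011) = (-37332 + 1/68)*(-19854 - 11011) = -2538575/68*(-30865) = 78353117375/68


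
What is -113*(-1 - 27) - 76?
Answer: 3088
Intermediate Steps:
-113*(-1 - 27) - 76 = -113*(-28) - 76 = 3164 - 76 = 3088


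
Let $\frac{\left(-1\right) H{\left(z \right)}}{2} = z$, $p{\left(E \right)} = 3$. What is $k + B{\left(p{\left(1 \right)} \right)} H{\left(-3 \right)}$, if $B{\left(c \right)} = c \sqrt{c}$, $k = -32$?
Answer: $-32 + 18 \sqrt{3} \approx -0.82309$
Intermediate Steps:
$H{\left(z \right)} = - 2 z$
$B{\left(c \right)} = c^{\frac{3}{2}}$
$k + B{\left(p{\left(1 \right)} \right)} H{\left(-3 \right)} = -32 + 3^{\frac{3}{2}} \left(\left(-2\right) \left(-3\right)\right) = -32 + 3 \sqrt{3} \cdot 6 = -32 + 18 \sqrt{3}$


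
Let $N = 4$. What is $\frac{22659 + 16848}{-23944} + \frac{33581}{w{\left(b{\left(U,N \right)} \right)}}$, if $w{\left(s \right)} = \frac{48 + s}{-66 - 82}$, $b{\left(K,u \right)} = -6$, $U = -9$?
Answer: $- \frac{59501525983}{502824} \approx -1.1833 \cdot 10^{5}$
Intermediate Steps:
$w{\left(s \right)} = - \frac{12}{37} - \frac{s}{148}$ ($w{\left(s \right)} = \frac{48 + s}{-148} = \left(48 + s\right) \left(- \frac{1}{148}\right) = - \frac{12}{37} - \frac{s}{148}$)
$\frac{22659 + 16848}{-23944} + \frac{33581}{w{\left(b{\left(U,N \right)} \right)}} = \frac{22659 + 16848}{-23944} + \frac{33581}{- \frac{12}{37} - - \frac{3}{74}} = 39507 \left(- \frac{1}{23944}\right) + \frac{33581}{- \frac{12}{37} + \frac{3}{74}} = - \frac{39507}{23944} + \frac{33581}{- \frac{21}{74}} = - \frac{39507}{23944} + 33581 \left(- \frac{74}{21}\right) = - \frac{39507}{23944} - \frac{2484994}{21} = - \frac{59501525983}{502824}$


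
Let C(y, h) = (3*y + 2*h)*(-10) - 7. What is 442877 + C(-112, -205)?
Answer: 450330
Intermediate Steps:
C(y, h) = -7 - 30*y - 20*h (C(y, h) = (2*h + 3*y)*(-10) - 7 = (-30*y - 20*h) - 7 = -7 - 30*y - 20*h)
442877 + C(-112, -205) = 442877 + (-7 - 30*(-112) - 20*(-205)) = 442877 + (-7 + 3360 + 4100) = 442877 + 7453 = 450330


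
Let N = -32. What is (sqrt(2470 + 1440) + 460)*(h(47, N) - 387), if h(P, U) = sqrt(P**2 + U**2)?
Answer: -(387 - sqrt(3233))*(460 + sqrt(3910)) ≈ -1.7251e+5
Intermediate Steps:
(sqrt(2470 + 1440) + 460)*(h(47, N) - 387) = (sqrt(2470 + 1440) + 460)*(sqrt(47**2 + (-32)**2) - 387) = (sqrt(3910) + 460)*(sqrt(2209 + 1024) - 387) = (460 + sqrt(3910))*(sqrt(3233) - 387) = (460 + sqrt(3910))*(-387 + sqrt(3233)) = (-387 + sqrt(3233))*(460 + sqrt(3910))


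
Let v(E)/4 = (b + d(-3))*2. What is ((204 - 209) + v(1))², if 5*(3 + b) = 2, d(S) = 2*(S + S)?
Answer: 370881/25 ≈ 14835.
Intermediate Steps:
d(S) = 4*S (d(S) = 2*(2*S) = 4*S)
b = -13/5 (b = -3 + (⅕)*2 = -3 + ⅖ = -13/5 ≈ -2.6000)
v(E) = -584/5 (v(E) = 4*((-13/5 + 4*(-3))*2) = 4*((-13/5 - 12)*2) = 4*(-73/5*2) = 4*(-146/5) = -584/5)
((204 - 209) + v(1))² = ((204 - 209) - 584/5)² = (-5 - 584/5)² = (-609/5)² = 370881/25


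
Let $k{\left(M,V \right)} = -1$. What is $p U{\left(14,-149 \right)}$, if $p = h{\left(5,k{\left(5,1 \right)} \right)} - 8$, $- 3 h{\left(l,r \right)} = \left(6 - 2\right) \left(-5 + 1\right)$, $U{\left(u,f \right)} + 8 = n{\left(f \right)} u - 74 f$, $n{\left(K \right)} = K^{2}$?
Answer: $- \frac{2574656}{3} \approx -8.5822 \cdot 10^{5}$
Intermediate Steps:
$U{\left(u,f \right)} = -8 - 74 f + u f^{2}$ ($U{\left(u,f \right)} = -8 + \left(f^{2} u - 74 f\right) = -8 + \left(u f^{2} - 74 f\right) = -8 + \left(- 74 f + u f^{2}\right) = -8 - 74 f + u f^{2}$)
$h{\left(l,r \right)} = \frac{16}{3}$ ($h{\left(l,r \right)} = - \frac{\left(6 - 2\right) \left(-5 + 1\right)}{3} = - \frac{4 \left(-4\right)}{3} = \left(- \frac{1}{3}\right) \left(-16\right) = \frac{16}{3}$)
$p = - \frac{8}{3}$ ($p = \frac{16}{3} - 8 = - \frac{8}{3} \approx -2.6667$)
$p U{\left(14,-149 \right)} = - \frac{8 \left(-8 - -11026 + 14 \left(-149\right)^{2}\right)}{3} = - \frac{8 \left(-8 + 11026 + 14 \cdot 22201\right)}{3} = - \frac{8 \left(-8 + 11026 + 310814\right)}{3} = \left(- \frac{8}{3}\right) 321832 = - \frac{2574656}{3}$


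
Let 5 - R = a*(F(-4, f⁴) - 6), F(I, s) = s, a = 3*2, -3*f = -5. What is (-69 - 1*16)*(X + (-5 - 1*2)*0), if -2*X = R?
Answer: -12155/54 ≈ -225.09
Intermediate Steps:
f = 5/3 (f = -⅓*(-5) = 5/3 ≈ 1.6667)
a = 6
R = -143/27 (R = 5 - 6*((5/3)⁴ - 6) = 5 - 6*(625/81 - 6) = 5 - 6*139/81 = 5 - 1*278/27 = 5 - 278/27 = -143/27 ≈ -5.2963)
X = 143/54 (X = -½*(-143/27) = 143/54 ≈ 2.6481)
(-69 - 1*16)*(X + (-5 - 1*2)*0) = (-69 - 1*16)*(143/54 + (-5 - 1*2)*0) = (-69 - 16)*(143/54 + (-5 - 2)*0) = -85*(143/54 - 7*0) = -85*(143/54 + 0) = -85*143/54 = -12155/54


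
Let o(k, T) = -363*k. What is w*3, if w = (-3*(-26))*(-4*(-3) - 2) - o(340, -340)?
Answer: 372600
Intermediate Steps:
w = 124200 (w = (-3*(-26))*(-4*(-3) - 2) - (-363)*340 = 78*(12 - 2) - 1*(-123420) = 78*10 + 123420 = 780 + 123420 = 124200)
w*3 = 124200*3 = 372600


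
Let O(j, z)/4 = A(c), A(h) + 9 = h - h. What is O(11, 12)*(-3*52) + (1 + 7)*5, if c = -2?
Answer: 5656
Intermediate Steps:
A(h) = -9 (A(h) = -9 + (h - h) = -9 + 0 = -9)
O(j, z) = -36 (O(j, z) = 4*(-9) = -36)
O(11, 12)*(-3*52) + (1 + 7)*5 = -(-108)*52 + (1 + 7)*5 = -36*(-156) + 8*5 = 5616 + 40 = 5656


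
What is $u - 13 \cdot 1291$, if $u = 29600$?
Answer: $12817$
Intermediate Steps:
$u - 13 \cdot 1291 = 29600 - 13 \cdot 1291 = 29600 - 16783 = 12817$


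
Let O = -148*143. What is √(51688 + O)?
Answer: 2*√7631 ≈ 174.71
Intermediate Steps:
O = -21164
√(51688 + O) = √(51688 - 21164) = √30524 = 2*√7631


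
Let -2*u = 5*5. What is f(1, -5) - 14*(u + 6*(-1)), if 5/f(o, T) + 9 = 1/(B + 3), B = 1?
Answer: 1809/7 ≈ 258.43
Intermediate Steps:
u = -25/2 (u = -5*5/2 = -½*25 = -25/2 ≈ -12.500)
f(o, T) = -4/7 (f(o, T) = 5/(-9 + 1/(1 + 3)) = 5/(-9 + 1/4) = 5/(-9 + ¼) = 5/(-35/4) = 5*(-4/35) = -4/7)
f(1, -5) - 14*(u + 6*(-1)) = -4/7 - 14*(-25/2 + 6*(-1)) = -4/7 - 14*(-25/2 - 6) = -4/7 - 14*(-37/2) = -4/7 + 259 = 1809/7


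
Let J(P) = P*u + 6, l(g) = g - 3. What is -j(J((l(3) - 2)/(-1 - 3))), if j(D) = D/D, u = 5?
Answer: -1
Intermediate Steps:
l(g) = -3 + g
J(P) = 6 + 5*P (J(P) = P*5 + 6 = 5*P + 6 = 6 + 5*P)
j(D) = 1
-j(J((l(3) - 2)/(-1 - 3))) = -1*1 = -1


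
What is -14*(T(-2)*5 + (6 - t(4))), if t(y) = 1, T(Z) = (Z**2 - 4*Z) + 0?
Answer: -910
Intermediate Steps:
T(Z) = Z**2 - 4*Z
-14*(T(-2)*5 + (6 - t(4))) = -14*(-2*(-4 - 2)*5 + (6 - 1*1)) = -14*(-2*(-6)*5 + (6 - 1)) = -14*(12*5 + 5) = -14*(60 + 5) = -14*65 = -910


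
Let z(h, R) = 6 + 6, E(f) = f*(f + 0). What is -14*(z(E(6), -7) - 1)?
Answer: -154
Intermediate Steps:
E(f) = f² (E(f) = f*f = f²)
z(h, R) = 12
-14*(z(E(6), -7) - 1) = -14*(12 - 1) = -14*11 = -154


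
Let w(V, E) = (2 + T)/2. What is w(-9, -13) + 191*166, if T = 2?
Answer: 31708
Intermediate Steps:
w(V, E) = 2 (w(V, E) = (2 + 2)/2 = 4*(½) = 2)
w(-9, -13) + 191*166 = 2 + 191*166 = 2 + 31706 = 31708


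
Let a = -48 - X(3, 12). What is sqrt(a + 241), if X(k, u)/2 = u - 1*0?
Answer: 13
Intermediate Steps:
X(k, u) = 2*u (X(k, u) = 2*(u - 1*0) = 2*(u + 0) = 2*u)
a = -72 (a = -48 - 2*12 = -48 - 1*24 = -48 - 24 = -72)
sqrt(a + 241) = sqrt(-72 + 241) = sqrt(169) = 13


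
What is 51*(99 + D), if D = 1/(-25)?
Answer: 126174/25 ≈ 5047.0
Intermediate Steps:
D = -1/25 ≈ -0.040000
51*(99 + D) = 51*(99 - 1/25) = 51*(2474/25) = 126174/25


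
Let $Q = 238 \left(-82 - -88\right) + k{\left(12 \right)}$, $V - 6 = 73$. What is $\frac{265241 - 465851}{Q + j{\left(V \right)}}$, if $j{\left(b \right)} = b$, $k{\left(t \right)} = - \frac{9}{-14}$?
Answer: $- \frac{2808540}{21107} \approx -133.06$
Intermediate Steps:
$V = 79$ ($V = 6 + 73 = 79$)
$k{\left(t \right)} = \frac{9}{14}$ ($k{\left(t \right)} = \left(-9\right) \left(- \frac{1}{14}\right) = \frac{9}{14}$)
$Q = \frac{20001}{14}$ ($Q = 238 \left(-82 - -88\right) + \frac{9}{14} = 238 \left(-82 + 88\right) + \frac{9}{14} = 238 \cdot 6 + \frac{9}{14} = 1428 + \frac{9}{14} = \frac{20001}{14} \approx 1428.6$)
$\frac{265241 - 465851}{Q + j{\left(V \right)}} = \frac{265241 - 465851}{\frac{20001}{14} + 79} = - \frac{200610}{\frac{21107}{14}} = \left(-200610\right) \frac{14}{21107} = - \frac{2808540}{21107}$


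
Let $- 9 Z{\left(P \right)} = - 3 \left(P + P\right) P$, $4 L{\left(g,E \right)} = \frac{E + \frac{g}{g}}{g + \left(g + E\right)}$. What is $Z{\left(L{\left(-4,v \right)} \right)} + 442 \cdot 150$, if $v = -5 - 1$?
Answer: $\frac{311875225}{4704} \approx 66300.0$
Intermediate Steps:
$v = -6$ ($v = -5 - 1 = -6$)
$L{\left(g,E \right)} = \frac{1 + E}{4 \left(E + 2 g\right)}$ ($L{\left(g,E \right)} = \frac{\left(E + \frac{g}{g}\right) \frac{1}{g + \left(g + E\right)}}{4} = \frac{\left(E + 1\right) \frac{1}{g + \left(E + g\right)}}{4} = \frac{\left(1 + E\right) \frac{1}{E + 2 g}}{4} = \frac{\frac{1}{E + 2 g} \left(1 + E\right)}{4} = \frac{1 + E}{4 \left(E + 2 g\right)}$)
$Z{\left(P \right)} = \frac{2 P^{2}}{3}$ ($Z{\left(P \right)} = - \frac{- 3 \left(P + P\right) P}{9} = - \frac{- 3 \cdot 2 P P}{9} = - \frac{- 6 P P}{9} = - \frac{\left(-6\right) P^{2}}{9} = \frac{2 P^{2}}{3}$)
$Z{\left(L{\left(-4,v \right)} \right)} + 442 \cdot 150 = \frac{2 \left(\frac{1 - 6}{4 \left(-6 + 2 \left(-4\right)\right)}\right)^{2}}{3} + 442 \cdot 150 = \frac{2 \left(\frac{1}{4} \frac{1}{-6 - 8} \left(-5\right)\right)^{2}}{3} + 66300 = \frac{2 \left(\frac{1}{4} \frac{1}{-14} \left(-5\right)\right)^{2}}{3} + 66300 = \frac{2 \left(\frac{1}{4} \left(- \frac{1}{14}\right) \left(-5\right)\right)^{2}}{3} + 66300 = \frac{2 \left(\frac{5}{56}\right)^{2}}{3} + 66300 = \frac{2}{3} \cdot \frac{25}{3136} + 66300 = \frac{25}{4704} + 66300 = \frac{311875225}{4704}$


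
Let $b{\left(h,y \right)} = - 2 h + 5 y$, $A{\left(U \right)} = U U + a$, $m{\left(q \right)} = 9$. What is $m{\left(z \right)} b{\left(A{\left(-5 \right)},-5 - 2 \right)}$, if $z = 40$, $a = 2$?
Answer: $-801$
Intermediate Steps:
$A{\left(U \right)} = 2 + U^{2}$ ($A{\left(U \right)} = U U + 2 = U^{2} + 2 = 2 + U^{2}$)
$m{\left(z \right)} b{\left(A{\left(-5 \right)},-5 - 2 \right)} = 9 \left(- 2 \left(2 + \left(-5\right)^{2}\right) + 5 \left(-5 - 2\right)\right) = 9 \left(- 2 \left(2 + 25\right) + 5 \left(-7\right)\right) = 9 \left(\left(-2\right) 27 - 35\right) = 9 \left(-54 - 35\right) = 9 \left(-89\right) = -801$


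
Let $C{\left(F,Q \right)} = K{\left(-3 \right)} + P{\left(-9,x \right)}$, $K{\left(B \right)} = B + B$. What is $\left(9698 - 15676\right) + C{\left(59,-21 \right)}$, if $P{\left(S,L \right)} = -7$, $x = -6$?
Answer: $-5991$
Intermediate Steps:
$K{\left(B \right)} = 2 B$
$C{\left(F,Q \right)} = -13$ ($C{\left(F,Q \right)} = 2 \left(-3\right) - 7 = -6 - 7 = -13$)
$\left(9698 - 15676\right) + C{\left(59,-21 \right)} = \left(9698 - 15676\right) - 13 = -5978 - 13 = -5991$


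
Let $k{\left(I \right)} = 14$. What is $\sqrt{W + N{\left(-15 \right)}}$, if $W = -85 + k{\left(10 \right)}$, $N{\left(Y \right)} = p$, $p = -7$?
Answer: $i \sqrt{78} \approx 8.8318 i$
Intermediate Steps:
$N{\left(Y \right)} = -7$
$W = -71$ ($W = -85 + 14 = -71$)
$\sqrt{W + N{\left(-15 \right)}} = \sqrt{-71 - 7} = \sqrt{-78} = i \sqrt{78}$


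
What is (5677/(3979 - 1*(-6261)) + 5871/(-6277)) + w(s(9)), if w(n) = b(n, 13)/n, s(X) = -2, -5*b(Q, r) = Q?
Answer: -37339807/64276480 ≈ -0.58092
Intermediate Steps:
b(Q, r) = -Q/5
w(n) = -⅕ (w(n) = (-n/5)/n = -⅕)
(5677/(3979 - 1*(-6261)) + 5871/(-6277)) + w(s(9)) = (5677/(3979 - 1*(-6261)) + 5871/(-6277)) - ⅕ = (5677/(3979 + 6261) + 5871*(-1/6277)) - ⅕ = (5677/10240 - 5871/6277) - ⅕ = -24484511/64276480 - ⅕ = -37339807/64276480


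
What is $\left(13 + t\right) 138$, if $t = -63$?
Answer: $-6900$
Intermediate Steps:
$\left(13 + t\right) 138 = \left(13 - 63\right) 138 = \left(-50\right) 138 = -6900$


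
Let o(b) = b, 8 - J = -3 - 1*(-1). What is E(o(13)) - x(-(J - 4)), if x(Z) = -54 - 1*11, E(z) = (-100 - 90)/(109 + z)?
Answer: 3870/61 ≈ 63.443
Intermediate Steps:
J = 10 (J = 8 - (-3 - 1*(-1)) = 8 - (-3 + 1) = 8 - 1*(-2) = 8 + 2 = 10)
E(z) = -190/(109 + z)
x(Z) = -65 (x(Z) = -54 - 11 = -65)
E(o(13)) - x(-(J - 4)) = -190/(109 + 13) - 1*(-65) = -190/122 + 65 = -190*1/122 + 65 = -95/61 + 65 = 3870/61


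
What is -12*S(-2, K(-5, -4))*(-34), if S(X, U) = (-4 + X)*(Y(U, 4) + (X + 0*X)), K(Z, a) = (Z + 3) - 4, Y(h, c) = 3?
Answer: -2448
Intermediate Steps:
K(Z, a) = -1 + Z (K(Z, a) = (3 + Z) - 4 = -1 + Z)
S(X, U) = (-4 + X)*(3 + X) (S(X, U) = (-4 + X)*(3 + (X + 0*X)) = (-4 + X)*(3 + (X + 0)) = (-4 + X)*(3 + X))
-12*S(-2, K(-5, -4))*(-34) = -12*(-12 + (-2)² - 1*(-2))*(-34) = -12*(-12 + 4 + 2)*(-34) = -12*(-6)*(-34) = 72*(-34) = -2448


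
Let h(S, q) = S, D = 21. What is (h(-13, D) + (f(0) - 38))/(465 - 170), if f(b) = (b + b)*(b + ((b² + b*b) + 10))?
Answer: -51/295 ≈ -0.17288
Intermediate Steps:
f(b) = 2*b*(10 + b + 2*b²) (f(b) = (2*b)*(b + ((b² + b²) + 10)) = (2*b)*(b + (2*b² + 10)) = (2*b)*(b + (10 + 2*b²)) = (2*b)*(10 + b + 2*b²) = 2*b*(10 + b + 2*b²))
(h(-13, D) + (f(0) - 38))/(465 - 170) = (-13 + (2*0*(10 + 0 + 2*0²) - 38))/(465 - 170) = (-13 + (2*0*(10 + 0 + 2*0) - 38))/295 = (-13 + (2*0*(10 + 0 + 0) - 38))*(1/295) = (-13 + (2*0*10 - 38))*(1/295) = (-13 + (0 - 38))*(1/295) = (-13 - 38)*(1/295) = -51*1/295 = -51/295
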